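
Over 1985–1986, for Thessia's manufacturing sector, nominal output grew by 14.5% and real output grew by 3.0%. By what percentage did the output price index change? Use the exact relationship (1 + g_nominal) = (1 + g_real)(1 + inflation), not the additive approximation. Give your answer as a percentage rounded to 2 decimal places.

(1 + g_nom) = (1 + g_real)(1 + π), so π = 1.1450 / 1.0300 − 1 = 0.11165.

11.17%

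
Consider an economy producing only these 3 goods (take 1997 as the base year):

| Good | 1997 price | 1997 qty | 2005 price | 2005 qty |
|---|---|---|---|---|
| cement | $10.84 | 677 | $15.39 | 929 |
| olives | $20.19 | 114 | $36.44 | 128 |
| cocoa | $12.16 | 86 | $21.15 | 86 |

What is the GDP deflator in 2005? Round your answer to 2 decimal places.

Nominal GDP 2005 = 15.39·929 + 36.44·128 + 21.15·86 = 20780.53.
Real GDP 2005 (at 1997 prices) = 10.84·929 + 20.19·128 + 12.16·86 = 13700.44.
Deflator = Nominal/Real × 100 = 20780.53/13700.44 × 100 = 151.678.

151.68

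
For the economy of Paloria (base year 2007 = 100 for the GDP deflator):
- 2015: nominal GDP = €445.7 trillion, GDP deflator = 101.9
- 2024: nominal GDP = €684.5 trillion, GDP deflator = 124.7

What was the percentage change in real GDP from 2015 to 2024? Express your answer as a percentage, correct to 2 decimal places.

25.50%

Deflate each year: 2015 → 445.7/1.019 = 437.39; 2024 → 684.5/1.247 = 548.92.
So real GDP changed by 548.92/437.39 − 1 = 0.2550, i.e. 25.50%.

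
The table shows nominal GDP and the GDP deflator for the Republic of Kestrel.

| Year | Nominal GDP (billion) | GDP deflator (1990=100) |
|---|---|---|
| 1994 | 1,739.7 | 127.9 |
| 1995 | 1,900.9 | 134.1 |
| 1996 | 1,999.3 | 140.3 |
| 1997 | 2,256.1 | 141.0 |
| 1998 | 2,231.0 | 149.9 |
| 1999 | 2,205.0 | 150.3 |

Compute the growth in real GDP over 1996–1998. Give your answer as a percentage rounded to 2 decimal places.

Real GDP 1996 = 1999.3/1.403 = 1425.02.
Real GDP 1998 = 2231.0/1.499 = 1488.33.
Change = 1488.33/1425.02 − 1 = 0.0444.

4.44%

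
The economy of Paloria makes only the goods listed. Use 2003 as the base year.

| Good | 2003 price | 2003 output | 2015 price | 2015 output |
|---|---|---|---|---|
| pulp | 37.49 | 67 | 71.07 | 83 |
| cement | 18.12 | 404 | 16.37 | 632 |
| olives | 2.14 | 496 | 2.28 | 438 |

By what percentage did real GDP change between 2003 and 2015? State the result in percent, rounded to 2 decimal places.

Real GDP 2003 = Nominal GDP 2003 = 37.49·67 + 18.12·404 + 2.14·496 = 10893.75.
Real GDP 2015 (at 2003 prices) = 37.49·83 + 18.12·632 + 2.14·438 = 15500.83.
Real growth = 15500.83/10893.75 − 1 = 0.4229.

42.29%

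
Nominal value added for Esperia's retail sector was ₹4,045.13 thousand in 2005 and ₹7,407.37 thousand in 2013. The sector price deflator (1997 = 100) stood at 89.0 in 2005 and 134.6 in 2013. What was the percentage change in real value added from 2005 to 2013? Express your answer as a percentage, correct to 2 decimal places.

21.08%

Deflate each year: 2005 → 4045.13/0.890 = 4545.09; 2013 → 7407.37/1.346 = 5503.25.
So real value added changed by 5503.25/4545.09 − 1 = 0.2108, i.e. 21.08%.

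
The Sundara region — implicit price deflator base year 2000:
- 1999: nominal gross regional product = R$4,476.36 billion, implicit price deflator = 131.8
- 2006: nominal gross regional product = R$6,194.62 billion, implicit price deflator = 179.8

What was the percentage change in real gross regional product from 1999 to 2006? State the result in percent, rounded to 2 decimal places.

1.44%

Real gross regional product 1999 = 4476.36 / 1.318 = 3396.33.
Real gross regional product 2006 = 6194.62 / 1.798 = 3445.28.
Real growth = 3445.28 / 3396.33 − 1 = 0.0144.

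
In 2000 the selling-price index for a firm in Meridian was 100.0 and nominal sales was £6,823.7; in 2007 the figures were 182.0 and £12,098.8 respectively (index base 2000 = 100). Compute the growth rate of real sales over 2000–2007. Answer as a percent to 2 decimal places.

Deflate each year: 2000 → 6823.7/1.000 = 6823.70; 2007 → 12098.8/1.820 = 6647.69.
So real sales changed by 6647.69/6823.70 − 1 = -0.0258, i.e. -2.58%.

-2.58%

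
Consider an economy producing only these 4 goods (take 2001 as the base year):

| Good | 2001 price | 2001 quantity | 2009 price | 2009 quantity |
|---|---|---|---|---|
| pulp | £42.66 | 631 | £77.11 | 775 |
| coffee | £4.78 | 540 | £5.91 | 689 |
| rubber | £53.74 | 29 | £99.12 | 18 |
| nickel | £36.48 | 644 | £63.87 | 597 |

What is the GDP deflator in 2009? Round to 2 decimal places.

Nominal GDP 2009 = 77.11·775 + 5.91·689 + 99.12·18 + 63.87·597 = 103746.79.
Real GDP 2009 (at 2001 prices) = 42.66·775 + 4.78·689 + 53.74·18 + 36.48·597 = 59100.80.
Deflator = Nominal/Real × 100 = 103746.79/59100.80 × 100 = 175.542.

175.54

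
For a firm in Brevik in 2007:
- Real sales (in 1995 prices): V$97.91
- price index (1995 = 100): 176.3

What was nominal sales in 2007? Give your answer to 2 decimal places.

V$172.62

Nominal sales = Real × (price index/100) = 97.91 × 1.763 = 172.62.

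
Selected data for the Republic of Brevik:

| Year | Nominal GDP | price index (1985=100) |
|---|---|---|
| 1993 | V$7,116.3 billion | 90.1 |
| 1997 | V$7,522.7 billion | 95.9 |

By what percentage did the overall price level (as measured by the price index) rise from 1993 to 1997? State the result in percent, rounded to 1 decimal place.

Price-level change = 95.9 / 90.1 − 1 = 0.0644.

6.4%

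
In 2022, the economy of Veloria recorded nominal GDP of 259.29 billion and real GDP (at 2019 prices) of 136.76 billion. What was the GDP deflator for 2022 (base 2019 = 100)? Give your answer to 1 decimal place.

189.6

GDP deflator = (Nominal / Real) × 100 = 259.29 / 136.76 × 100 = 189.59.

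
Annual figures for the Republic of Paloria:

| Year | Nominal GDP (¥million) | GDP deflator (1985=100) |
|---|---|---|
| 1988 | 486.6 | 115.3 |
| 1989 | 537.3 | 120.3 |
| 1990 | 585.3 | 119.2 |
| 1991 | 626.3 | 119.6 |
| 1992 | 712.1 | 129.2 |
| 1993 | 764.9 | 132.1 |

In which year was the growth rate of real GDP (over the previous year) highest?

1990

1989: real = 537.3/1.203 = 446.63; growth vs 1988 (422.03) = 5.83%.
1990: real = 585.3/1.192 = 491.02; growth vs 1989 (446.63) = 9.94%.
1991: real = 626.3/1.196 = 523.66; growth vs 1990 (491.02) = 6.65%.
1992: real = 712.1/1.292 = 551.16; growth vs 1991 (523.66) = 5.25%.
1993: real = 764.9/1.321 = 579.03; growth vs 1992 (551.16) = 5.06%.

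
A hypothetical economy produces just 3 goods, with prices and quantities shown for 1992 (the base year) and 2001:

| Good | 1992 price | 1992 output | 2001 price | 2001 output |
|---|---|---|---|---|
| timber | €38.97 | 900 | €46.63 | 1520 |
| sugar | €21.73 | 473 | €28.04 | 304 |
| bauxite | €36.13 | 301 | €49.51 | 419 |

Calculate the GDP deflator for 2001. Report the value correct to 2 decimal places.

123.67

Nominal GDP 2001 = 46.63·1520 + 28.04·304 + 49.51·419 = 100146.45.
Real GDP 2001 (at 1992 prices) = 38.97·1520 + 21.73·304 + 36.13·419 = 80978.79.
Deflator = Nominal/Real × 100 = 100146.45/80978.79 × 100 = 123.670.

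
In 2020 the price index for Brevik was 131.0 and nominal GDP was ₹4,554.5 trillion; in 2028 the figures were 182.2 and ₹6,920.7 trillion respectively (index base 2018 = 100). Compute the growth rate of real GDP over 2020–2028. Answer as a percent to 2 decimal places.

9.25%

Real GDP 2020 = 4554.5 / 1.310 = 3476.72.
Real GDP 2028 = 6920.7 / 1.822 = 3798.41.
Real growth = 3798.41 / 3476.72 − 1 = 0.0925.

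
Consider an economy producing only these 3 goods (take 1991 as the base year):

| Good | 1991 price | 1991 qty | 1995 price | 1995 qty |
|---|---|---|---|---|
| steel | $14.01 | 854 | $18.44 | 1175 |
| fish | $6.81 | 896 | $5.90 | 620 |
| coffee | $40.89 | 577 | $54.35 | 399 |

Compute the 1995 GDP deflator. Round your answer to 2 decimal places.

127.06

Nominal GDP 1995 = 18.44·1175 + 5.90·620 + 54.35·399 = 47010.65.
Real GDP 1995 (at 1991 prices) = 14.01·1175 + 6.81·620 + 40.89·399 = 36999.06.
Deflator = Nominal/Real × 100 = 47010.65/36999.06 × 100 = 127.059.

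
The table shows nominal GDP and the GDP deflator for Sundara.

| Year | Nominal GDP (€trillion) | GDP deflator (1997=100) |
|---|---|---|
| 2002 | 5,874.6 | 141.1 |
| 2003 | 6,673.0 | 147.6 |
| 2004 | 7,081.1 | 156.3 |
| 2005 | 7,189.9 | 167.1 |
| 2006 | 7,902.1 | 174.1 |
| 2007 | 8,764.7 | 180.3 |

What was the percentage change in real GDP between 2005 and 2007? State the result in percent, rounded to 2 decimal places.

Real GDP 2005 = 7189.9/1.671 = 4302.75.
Real GDP 2007 = 8764.7/1.803 = 4861.18.
Change = 4861.18/4302.75 − 1 = 0.1298.

12.98%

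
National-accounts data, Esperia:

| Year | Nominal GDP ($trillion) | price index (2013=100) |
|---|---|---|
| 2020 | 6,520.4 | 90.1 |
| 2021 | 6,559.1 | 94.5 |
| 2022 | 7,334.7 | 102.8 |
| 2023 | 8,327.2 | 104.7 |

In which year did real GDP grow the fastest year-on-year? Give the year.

2021: real = 6559.1/0.945 = 6940.85; growth vs 2020 (7236.85) = -4.09%.
2022: real = 7334.7/1.028 = 7134.92; growth vs 2021 (6940.85) = 2.80%.
2023: real = 8327.2/1.047 = 7953.39; growth vs 2022 (7134.92) = 11.47%.

2023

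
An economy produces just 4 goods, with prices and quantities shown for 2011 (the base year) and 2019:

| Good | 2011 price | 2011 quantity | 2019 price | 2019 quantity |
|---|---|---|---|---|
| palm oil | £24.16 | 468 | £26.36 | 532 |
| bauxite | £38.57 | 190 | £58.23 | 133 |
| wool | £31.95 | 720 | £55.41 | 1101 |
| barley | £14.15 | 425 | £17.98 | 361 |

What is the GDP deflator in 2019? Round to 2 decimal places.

153.20

Nominal GDP 2019 = 26.36·532 + 58.23·133 + 55.41·1101 + 17.98·361 = 89265.30.
Real GDP 2019 (at 2011 prices) = 24.16·532 + 38.57·133 + 31.95·1101 + 14.15·361 = 58268.03.
Deflator = Nominal/Real × 100 = 89265.30/58268.03 × 100 = 153.198.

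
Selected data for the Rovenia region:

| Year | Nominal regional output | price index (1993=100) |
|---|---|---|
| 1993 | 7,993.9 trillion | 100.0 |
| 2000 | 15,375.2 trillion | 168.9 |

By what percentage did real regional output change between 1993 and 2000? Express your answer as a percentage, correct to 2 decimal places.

Real regional output 1993 = 7993.9 / 1.000 = 7993.90.
Real regional output 2000 = 15375.2 / 1.689 = 9103.14.
Real growth = 9103.14 / 7993.90 − 1 = 0.1388.

13.88%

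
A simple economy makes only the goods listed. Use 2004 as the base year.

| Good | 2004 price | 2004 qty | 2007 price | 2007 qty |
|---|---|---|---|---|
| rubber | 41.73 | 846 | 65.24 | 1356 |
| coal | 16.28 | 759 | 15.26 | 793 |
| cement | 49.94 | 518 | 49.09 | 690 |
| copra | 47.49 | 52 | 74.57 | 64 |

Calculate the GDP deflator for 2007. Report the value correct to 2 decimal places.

130.11

Nominal GDP 2007 = 65.24·1356 + 15.26·793 + 49.09·690 + 74.57·64 = 139211.20.
Real GDP 2007 (at 2004 prices) = 41.73·1356 + 16.28·793 + 49.94·690 + 47.49·64 = 106993.88.
Deflator = Nominal/Real × 100 = 139211.20/106993.88 × 100 = 130.111.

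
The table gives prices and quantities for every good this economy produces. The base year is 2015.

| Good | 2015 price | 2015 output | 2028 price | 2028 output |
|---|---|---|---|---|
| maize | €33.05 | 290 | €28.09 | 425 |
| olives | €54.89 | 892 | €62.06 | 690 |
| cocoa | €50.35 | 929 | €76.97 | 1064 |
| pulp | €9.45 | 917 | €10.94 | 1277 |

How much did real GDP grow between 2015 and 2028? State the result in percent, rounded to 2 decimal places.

Real GDP 2015 = Nominal GDP 2015 = 33.05·290 + 54.89·892 + 50.35·929 + 9.45·917 = 113987.18.
Real GDP 2028 (at 2015 prices) = 33.05·425 + 54.89·690 + 50.35·1064 + 9.45·1277 = 117560.40.
Real growth = 117560.40/113987.18 − 1 = 0.0313.

3.13%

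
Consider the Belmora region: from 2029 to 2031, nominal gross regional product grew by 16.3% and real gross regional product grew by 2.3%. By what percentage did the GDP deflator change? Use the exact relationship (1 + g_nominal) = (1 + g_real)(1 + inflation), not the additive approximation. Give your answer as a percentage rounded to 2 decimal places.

(1 + g_nom) = (1 + g_real)(1 + π), so π = 1.1630 / 1.0230 − 1 = 0.13685.

13.69%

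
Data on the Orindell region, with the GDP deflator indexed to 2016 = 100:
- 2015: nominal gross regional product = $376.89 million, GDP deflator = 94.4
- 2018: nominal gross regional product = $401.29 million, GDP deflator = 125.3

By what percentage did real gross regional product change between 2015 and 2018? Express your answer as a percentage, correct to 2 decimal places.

Deflate each year: 2015 → 376.89/0.944 = 399.25; 2018 → 401.29/1.253 = 320.26.
So real gross regional product changed by 320.26/399.25 − 1 = -0.1978, i.e. -19.78%.

-19.78%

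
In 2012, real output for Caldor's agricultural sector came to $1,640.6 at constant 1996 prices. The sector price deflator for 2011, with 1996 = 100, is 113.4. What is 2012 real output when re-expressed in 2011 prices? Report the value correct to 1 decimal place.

Real output in 2011 prices = Real output in 1996 prices × (P_2011/P_1996) = 1640.6 × 1.134 = 1860.44.

$1,860.4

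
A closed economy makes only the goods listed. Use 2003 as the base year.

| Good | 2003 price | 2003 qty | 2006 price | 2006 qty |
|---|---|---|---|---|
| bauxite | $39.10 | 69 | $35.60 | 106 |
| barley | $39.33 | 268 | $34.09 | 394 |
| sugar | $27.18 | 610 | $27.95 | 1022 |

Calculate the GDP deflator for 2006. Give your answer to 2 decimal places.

96.52

Nominal GDP 2006 = 35.60·106 + 34.09·394 + 27.95·1022 = 45769.96.
Real GDP 2006 (at 2003 prices) = 39.10·106 + 39.33·394 + 27.18·1022 = 47418.58.
Deflator = Nominal/Real × 100 = 45769.96/47418.58 × 100 = 96.523.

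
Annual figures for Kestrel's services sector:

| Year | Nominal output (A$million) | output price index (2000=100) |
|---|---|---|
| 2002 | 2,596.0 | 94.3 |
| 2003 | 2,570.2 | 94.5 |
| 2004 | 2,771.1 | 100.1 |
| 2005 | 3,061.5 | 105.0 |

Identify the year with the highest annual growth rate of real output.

2003: real = 2570.2/0.945 = 2719.79; growth vs 2002 (2752.92) = -1.20%.
2004: real = 2771.1/1.001 = 2768.33; growth vs 2003 (2719.79) = 1.78%.
2005: real = 3061.5/1.050 = 2915.71; growth vs 2004 (2768.33) = 5.32%.

2005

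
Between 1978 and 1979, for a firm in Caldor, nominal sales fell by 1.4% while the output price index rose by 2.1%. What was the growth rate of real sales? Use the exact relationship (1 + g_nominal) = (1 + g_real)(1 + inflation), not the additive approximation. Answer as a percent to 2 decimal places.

-3.43%

(1 + g_nom) = (1 + g_real)(1 + π), so g_real = 0.9860 / 1.0210 − 1 = -0.03428.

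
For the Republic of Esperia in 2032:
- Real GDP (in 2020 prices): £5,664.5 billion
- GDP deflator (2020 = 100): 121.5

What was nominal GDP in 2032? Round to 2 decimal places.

£6,882.37 billion

Nominal GDP = Real × (GDP deflator/100) = 5664.5 × 1.215 = 6882.37.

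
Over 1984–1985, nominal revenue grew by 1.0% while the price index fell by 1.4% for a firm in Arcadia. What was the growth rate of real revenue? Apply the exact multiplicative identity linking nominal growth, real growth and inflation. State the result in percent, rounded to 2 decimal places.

(1 + g_nom) = (1 + g_real)(1 + π), so g_real = 1.0100 / 0.9860 − 1 = 0.02434.

2.43%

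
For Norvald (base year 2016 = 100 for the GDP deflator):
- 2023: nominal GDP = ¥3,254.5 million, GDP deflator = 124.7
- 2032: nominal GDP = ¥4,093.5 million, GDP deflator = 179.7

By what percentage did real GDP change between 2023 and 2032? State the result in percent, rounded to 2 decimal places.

Real GDP 2023 = 3254.5 / 1.247 = 2609.86.
Real GDP 2032 = 4093.5 / 1.797 = 2277.96.
Real growth = 2277.96 / 2609.86 − 1 = -0.1272.

-12.72%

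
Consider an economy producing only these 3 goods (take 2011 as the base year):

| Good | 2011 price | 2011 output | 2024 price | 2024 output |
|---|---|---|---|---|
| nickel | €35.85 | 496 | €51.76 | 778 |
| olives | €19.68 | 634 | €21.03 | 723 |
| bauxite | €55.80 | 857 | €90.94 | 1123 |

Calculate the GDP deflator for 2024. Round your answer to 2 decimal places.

150.41

Nominal GDP 2024 = 51.76·778 + 21.03·723 + 90.94·1123 = 157599.59.
Real GDP 2024 (at 2011 prices) = 35.85·778 + 19.68·723 + 55.80·1123 = 104783.34.
Deflator = Nominal/Real × 100 = 157599.59/104783.34 × 100 = 150.405.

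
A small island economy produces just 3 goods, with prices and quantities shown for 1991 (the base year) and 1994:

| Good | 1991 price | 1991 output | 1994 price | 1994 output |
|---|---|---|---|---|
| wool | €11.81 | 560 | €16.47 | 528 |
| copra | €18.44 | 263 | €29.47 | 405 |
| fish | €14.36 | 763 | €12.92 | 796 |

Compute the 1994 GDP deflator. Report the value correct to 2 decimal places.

123.00

Nominal GDP 1994 = 16.47·528 + 29.47·405 + 12.92·796 = 30915.83.
Real GDP 1994 (at 1991 prices) = 11.81·528 + 18.44·405 + 14.36·796 = 25134.44.
Deflator = Nominal/Real × 100 = 30915.83/25134.44 × 100 = 123.002.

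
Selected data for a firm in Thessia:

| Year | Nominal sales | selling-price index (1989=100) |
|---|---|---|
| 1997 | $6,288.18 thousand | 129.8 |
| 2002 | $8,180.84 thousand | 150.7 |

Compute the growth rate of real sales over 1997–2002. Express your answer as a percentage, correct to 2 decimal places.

Deflate each year: 1997 → 6288.18/1.298 = 4844.51; 2002 → 8180.84/1.507 = 5428.56.
So real sales changed by 5428.56/4844.51 − 1 = 0.1206, i.e. 12.06%.

12.06%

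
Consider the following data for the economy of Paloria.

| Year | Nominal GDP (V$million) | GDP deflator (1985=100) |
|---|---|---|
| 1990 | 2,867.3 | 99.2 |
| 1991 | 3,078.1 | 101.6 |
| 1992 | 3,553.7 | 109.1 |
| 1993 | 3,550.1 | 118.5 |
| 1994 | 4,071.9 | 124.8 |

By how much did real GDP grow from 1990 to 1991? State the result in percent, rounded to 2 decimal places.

Real GDP 1990 = 2867.3/0.992 = 2890.42.
Real GDP 1991 = 3078.1/1.016 = 3029.63.
Change = 3029.63/2890.42 − 1 = 0.0482.

4.82%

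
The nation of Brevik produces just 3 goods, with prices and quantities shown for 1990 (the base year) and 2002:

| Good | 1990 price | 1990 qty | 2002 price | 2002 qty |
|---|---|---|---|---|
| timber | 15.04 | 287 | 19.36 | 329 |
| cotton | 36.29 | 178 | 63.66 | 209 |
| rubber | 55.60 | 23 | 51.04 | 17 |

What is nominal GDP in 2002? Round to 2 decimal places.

20542.06

Nominal GDP 2002 = Σ (p_2002 × q_2002) = 19.36·329 + 63.66·209 + 51.04·17 = 20542.06.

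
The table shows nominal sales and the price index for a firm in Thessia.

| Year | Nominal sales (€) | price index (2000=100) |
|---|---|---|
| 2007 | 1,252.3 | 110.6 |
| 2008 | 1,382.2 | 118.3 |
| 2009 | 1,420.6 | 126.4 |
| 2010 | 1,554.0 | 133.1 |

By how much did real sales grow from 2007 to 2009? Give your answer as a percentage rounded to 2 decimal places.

Real sales 2007 = 1252.3/1.106 = 1132.28.
Real sales 2009 = 1420.6/1.264 = 1123.89.
Change = 1123.89/1132.28 − 1 = -0.0074.

-0.74%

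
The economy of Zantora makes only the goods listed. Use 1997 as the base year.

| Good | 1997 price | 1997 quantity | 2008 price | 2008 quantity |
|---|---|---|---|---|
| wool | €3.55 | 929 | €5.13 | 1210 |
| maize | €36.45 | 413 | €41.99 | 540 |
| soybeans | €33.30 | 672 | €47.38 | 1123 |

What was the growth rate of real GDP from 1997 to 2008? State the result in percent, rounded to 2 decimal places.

Real GDP 1997 = Nominal GDP 1997 = 3.55·929 + 36.45·413 + 33.30·672 = 40729.40.
Real GDP 2008 (at 1997 prices) = 3.55·1210 + 36.45·540 + 33.30·1123 = 61374.40.
Real growth = 61374.40/40729.40 − 1 = 0.5069.

50.69%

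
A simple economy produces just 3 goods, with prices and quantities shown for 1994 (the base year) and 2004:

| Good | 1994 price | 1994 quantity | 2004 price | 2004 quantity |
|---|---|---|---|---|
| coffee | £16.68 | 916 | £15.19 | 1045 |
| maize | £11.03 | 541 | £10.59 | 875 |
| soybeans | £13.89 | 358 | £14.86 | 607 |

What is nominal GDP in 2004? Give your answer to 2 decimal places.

£34159.82

Nominal GDP 2004 = Σ (p_2004 × q_2004) = 15.19·1045 + 10.59·875 + 14.86·607 = 34159.82.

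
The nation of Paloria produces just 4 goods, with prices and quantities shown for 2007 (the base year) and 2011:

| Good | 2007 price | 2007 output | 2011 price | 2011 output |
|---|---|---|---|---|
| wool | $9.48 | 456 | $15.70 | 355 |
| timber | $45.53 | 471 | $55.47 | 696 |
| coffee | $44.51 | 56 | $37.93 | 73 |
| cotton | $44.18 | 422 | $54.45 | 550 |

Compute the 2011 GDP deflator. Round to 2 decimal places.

Nominal GDP 2011 = 15.70·355 + 55.47·696 + 37.93·73 + 54.45·550 = 76897.01.
Real GDP 2011 (at 2007 prices) = 9.48·355 + 45.53·696 + 44.51·73 + 44.18·550 = 62602.51.
Deflator = Nominal/Real × 100 = 76897.01/62602.51 × 100 = 122.834.

122.83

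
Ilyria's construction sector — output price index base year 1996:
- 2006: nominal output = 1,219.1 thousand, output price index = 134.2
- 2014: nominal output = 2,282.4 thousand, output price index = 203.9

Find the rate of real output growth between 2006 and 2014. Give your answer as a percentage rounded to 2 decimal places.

Deflate each year: 2006 → 1219.1/1.342 = 908.42; 2014 → 2282.4/2.039 = 1119.37.
So real output changed by 1119.37/908.42 − 1 = 0.2322, i.e. 23.22%.

23.22%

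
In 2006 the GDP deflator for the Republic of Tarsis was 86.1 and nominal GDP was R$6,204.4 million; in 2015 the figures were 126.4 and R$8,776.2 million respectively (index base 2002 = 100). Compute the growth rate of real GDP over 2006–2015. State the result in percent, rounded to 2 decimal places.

-3.65%

Deflate each year: 2006 → 6204.4/0.861 = 7206.04; 2015 → 8776.2/1.264 = 6943.20.
So real GDP changed by 6943.20/7206.04 − 1 = -0.0365, i.e. -3.65%.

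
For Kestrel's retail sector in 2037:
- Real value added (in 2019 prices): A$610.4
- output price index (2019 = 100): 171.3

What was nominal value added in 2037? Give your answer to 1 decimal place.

Nominal value added = Real × (output price index/100) = 610.4 × 1.713 = 1045.62.

A$1,045.6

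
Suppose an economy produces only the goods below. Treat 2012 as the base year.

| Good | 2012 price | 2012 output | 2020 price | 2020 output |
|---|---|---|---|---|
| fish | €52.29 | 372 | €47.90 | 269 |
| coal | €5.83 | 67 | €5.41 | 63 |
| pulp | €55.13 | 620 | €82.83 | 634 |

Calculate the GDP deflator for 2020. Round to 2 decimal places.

133.12

Nominal GDP 2020 = 47.90·269 + 5.41·63 + 82.83·634 = 65740.15.
Real GDP 2020 (at 2012 prices) = 52.29·269 + 5.83·63 + 55.13·634 = 49385.72.
Deflator = Nominal/Real × 100 = 65740.15/49385.72 × 100 = 133.116.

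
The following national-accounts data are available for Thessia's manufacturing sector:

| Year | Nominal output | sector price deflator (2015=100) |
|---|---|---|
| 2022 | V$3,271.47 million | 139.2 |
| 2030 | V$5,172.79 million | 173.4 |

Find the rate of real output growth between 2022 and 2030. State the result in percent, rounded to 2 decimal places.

Real output 2022 = 3271.47 / 1.392 = 2350.19.
Real output 2030 = 5172.79 / 1.734 = 2983.15.
Real growth = 2983.15 / 2350.19 − 1 = 0.2693.

26.93%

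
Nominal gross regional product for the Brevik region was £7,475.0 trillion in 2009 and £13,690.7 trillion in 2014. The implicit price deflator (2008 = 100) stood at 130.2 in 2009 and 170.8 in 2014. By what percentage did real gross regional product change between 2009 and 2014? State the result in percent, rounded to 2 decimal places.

39.62%

Deflate each year: 2009 → 7475.0/1.302 = 5741.17; 2014 → 13690.7/1.708 = 8015.63.
So real gross regional product changed by 8015.63/5741.17 − 1 = 0.3962, i.e. 39.62%.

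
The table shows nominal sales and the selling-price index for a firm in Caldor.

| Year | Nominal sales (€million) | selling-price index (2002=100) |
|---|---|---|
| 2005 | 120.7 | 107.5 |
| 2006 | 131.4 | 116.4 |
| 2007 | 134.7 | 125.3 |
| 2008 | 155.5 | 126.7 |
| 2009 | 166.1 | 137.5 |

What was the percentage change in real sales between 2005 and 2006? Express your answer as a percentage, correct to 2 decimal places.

Real sales 2005 = 120.7/1.075 = 112.28.
Real sales 2006 = 131.4/1.164 = 112.89.
Change = 112.89/112.28 − 1 = 0.0054.

0.54%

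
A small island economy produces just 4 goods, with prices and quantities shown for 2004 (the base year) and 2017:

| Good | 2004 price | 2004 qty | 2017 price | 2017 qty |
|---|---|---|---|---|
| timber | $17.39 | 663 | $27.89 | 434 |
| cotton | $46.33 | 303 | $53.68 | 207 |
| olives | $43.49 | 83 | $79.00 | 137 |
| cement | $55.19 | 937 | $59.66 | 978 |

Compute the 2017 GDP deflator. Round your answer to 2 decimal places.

119.87

Nominal GDP 2017 = 27.89·434 + 53.68·207 + 79.00·137 + 59.66·978 = 92386.50.
Real GDP 2017 (at 2004 prices) = 17.39·434 + 46.33·207 + 43.49·137 + 55.19·978 = 77071.52.
Deflator = Nominal/Real × 100 = 92386.50/77071.52 × 100 = 119.871.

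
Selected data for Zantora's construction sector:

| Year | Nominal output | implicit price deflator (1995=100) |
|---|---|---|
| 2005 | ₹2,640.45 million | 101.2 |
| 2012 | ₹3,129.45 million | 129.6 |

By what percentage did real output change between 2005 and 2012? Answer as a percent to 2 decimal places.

Deflate each year: 2005 → 2640.45/1.012 = 2609.14; 2012 → 3129.45/1.296 = 2414.70.
So real output changed by 2414.70/2609.14 − 1 = -0.0745, i.e. -7.45%.

-7.45%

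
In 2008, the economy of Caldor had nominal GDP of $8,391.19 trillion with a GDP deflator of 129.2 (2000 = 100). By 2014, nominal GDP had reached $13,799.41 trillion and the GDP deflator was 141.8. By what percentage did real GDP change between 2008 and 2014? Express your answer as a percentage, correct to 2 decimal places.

49.84%

Real GDP 2008 = 8391.19 / 1.292 = 6494.73.
Real GDP 2014 = 13799.41 / 1.418 = 9731.60.
Real growth = 9731.60 / 6494.73 − 1 = 0.4984.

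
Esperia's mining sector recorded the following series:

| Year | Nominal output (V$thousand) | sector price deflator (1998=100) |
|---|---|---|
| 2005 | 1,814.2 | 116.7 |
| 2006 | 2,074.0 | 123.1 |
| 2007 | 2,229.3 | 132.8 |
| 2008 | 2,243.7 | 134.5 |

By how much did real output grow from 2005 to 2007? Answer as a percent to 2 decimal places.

Real output 2005 = 1814.2/1.167 = 1554.58.
Real output 2007 = 2229.3/1.328 = 1678.69.
Change = 1678.69/1554.58 − 1 = 0.0798.

7.98%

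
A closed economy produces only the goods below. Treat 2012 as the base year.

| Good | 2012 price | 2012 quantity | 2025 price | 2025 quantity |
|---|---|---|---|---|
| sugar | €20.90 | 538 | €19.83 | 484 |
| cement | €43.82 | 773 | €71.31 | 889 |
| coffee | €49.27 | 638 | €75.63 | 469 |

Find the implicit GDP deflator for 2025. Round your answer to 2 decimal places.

Nominal GDP 2025 = 19.83·484 + 71.31·889 + 75.63·469 = 108462.78.
Real GDP 2025 (at 2012 prices) = 20.90·484 + 43.82·889 + 49.27·469 = 72179.21.
Deflator = Nominal/Real × 100 = 108462.78/72179.21 × 100 = 150.269.

150.27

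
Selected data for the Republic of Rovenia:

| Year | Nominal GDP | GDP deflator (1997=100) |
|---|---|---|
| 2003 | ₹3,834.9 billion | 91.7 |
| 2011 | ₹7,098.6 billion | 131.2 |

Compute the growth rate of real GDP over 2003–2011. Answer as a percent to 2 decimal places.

Real GDP 2003 = 3834.9 / 0.917 = 4182.01.
Real GDP 2011 = 7098.6 / 1.312 = 5410.52.
Real growth = 5410.52 / 4182.01 − 1 = 0.2938.

29.38%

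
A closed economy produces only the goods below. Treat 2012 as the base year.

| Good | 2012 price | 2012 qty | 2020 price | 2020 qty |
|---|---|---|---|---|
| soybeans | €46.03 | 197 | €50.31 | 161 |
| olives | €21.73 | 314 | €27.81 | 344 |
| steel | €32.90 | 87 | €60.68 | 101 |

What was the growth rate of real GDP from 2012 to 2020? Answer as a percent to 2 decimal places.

-2.90%

Real GDP 2012 = Nominal GDP 2012 = 46.03·197 + 21.73·314 + 32.90·87 = 18753.43.
Real GDP 2020 (at 2012 prices) = 46.03·161 + 21.73·344 + 32.90·101 = 18208.85.
Real growth = 18208.85/18753.43 − 1 = -0.0290.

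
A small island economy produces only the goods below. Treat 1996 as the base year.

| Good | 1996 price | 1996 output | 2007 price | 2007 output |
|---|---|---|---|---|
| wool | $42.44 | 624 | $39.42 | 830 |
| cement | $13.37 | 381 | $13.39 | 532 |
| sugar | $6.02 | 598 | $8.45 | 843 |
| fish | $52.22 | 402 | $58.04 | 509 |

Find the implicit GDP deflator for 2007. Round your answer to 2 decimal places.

Nominal GDP 2007 = 39.42·830 + 13.39·532 + 8.45·843 + 58.04·509 = 76507.79.
Real GDP 2007 (at 1996 prices) = 42.44·830 + 13.37·532 + 6.02·843 + 52.22·509 = 73992.88.
Deflator = Nominal/Real × 100 = 76507.79/73992.88 × 100 = 103.399.

103.40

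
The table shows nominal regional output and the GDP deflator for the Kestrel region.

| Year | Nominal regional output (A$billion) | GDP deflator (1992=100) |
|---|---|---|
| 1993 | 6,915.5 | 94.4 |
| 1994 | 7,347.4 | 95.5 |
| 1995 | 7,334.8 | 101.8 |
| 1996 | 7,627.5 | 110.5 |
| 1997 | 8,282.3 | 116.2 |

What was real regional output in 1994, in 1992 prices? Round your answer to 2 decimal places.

Real regional output 1994 = 7347.4 / 0.955 = 7693.61.

A$7,693.61 billion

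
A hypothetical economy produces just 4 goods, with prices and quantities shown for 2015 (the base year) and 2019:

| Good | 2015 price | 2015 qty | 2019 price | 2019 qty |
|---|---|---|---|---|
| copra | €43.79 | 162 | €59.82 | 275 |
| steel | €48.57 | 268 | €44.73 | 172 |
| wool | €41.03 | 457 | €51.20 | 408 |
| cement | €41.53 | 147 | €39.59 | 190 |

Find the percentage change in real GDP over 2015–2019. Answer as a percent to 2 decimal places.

0.14%

Real GDP 2015 = Nominal GDP 2015 = 43.79·162 + 48.57·268 + 41.03·457 + 41.53·147 = 44966.36.
Real GDP 2019 (at 2015 prices) = 43.79·275 + 48.57·172 + 41.03·408 + 41.53·190 = 45027.23.
Real growth = 45027.23/44966.36 − 1 = 0.0014.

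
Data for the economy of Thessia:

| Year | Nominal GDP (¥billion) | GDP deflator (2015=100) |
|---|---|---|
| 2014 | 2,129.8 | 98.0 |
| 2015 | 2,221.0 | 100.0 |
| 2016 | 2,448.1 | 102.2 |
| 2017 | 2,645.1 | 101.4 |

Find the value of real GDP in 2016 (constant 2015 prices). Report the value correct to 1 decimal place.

¥2,395.4 billion

Real GDP 2016 = 2448.1 / 1.022 = 2395.40.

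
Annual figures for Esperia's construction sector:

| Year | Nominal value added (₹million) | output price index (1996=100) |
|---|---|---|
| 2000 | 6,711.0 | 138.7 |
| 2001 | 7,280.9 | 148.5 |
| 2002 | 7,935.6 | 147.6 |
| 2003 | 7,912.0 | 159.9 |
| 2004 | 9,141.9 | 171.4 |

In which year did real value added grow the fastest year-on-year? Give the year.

2001: real = 7280.9/1.485 = 4902.96; growth vs 2000 (4838.50) = 1.33%.
2002: real = 7935.6/1.476 = 5376.42; growth vs 2001 (4902.96) = 9.66%.
2003: real = 7912.0/1.599 = 4948.09; growth vs 2002 (5376.42) = -7.97%.
2004: real = 9141.9/1.714 = 5333.66; growth vs 2003 (4948.09) = 7.79%.

2002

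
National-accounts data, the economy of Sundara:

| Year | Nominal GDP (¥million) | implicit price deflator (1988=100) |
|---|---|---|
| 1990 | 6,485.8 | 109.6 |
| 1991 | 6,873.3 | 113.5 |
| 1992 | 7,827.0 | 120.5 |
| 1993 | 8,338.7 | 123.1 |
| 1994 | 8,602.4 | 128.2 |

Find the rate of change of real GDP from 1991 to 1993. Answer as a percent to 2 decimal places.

11.86%

Real GDP 1991 = 6873.3/1.135 = 6055.77.
Real GDP 1993 = 8338.7/1.231 = 6773.92.
Change = 6773.92/6055.77 − 1 = 0.1186.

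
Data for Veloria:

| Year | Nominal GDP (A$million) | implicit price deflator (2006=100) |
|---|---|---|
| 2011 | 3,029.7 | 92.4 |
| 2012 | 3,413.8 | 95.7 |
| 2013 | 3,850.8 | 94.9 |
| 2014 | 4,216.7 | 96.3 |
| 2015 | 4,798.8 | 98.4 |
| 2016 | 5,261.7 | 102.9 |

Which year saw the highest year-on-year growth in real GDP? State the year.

2012: real = 3413.8/0.957 = 3567.19; growth vs 2011 (3278.90) = 8.79%.
2013: real = 3850.8/0.949 = 4057.74; growth vs 2012 (3567.19) = 13.75%.
2014: real = 4216.7/0.963 = 4378.71; growth vs 2013 (4057.74) = 7.91%.
2015: real = 4798.8/0.984 = 4876.83; growth vs 2014 (4378.71) = 11.38%.
2016: real = 5261.7/1.029 = 5113.41; growth vs 2015 (4876.83) = 4.85%.

2013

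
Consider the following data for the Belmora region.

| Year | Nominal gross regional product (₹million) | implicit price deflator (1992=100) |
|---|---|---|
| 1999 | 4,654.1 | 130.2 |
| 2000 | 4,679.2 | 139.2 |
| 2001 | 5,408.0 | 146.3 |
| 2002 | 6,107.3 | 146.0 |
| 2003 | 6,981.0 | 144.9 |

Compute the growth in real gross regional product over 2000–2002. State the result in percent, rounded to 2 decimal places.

24.44%

Real gross regional product 2000 = 4679.2/1.392 = 3361.49.
Real gross regional product 2002 = 6107.3/1.460 = 4183.08.
Change = 4183.08/3361.49 − 1 = 0.2444.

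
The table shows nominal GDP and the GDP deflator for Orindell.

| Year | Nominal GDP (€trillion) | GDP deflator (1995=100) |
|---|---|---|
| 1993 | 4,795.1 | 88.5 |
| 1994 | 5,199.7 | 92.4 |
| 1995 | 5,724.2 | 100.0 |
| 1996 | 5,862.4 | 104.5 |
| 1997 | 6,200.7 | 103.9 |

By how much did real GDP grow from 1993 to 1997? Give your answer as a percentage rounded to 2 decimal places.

10.15%

Real GDP 1993 = 4795.1/0.885 = 5418.19.
Real GDP 1997 = 6200.7/1.039 = 5967.95.
Change = 5967.95/5418.19 − 1 = 0.1015.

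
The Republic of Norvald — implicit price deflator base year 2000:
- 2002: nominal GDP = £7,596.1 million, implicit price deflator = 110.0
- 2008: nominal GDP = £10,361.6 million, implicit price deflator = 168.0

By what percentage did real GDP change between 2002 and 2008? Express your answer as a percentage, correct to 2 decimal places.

-10.69%

Real GDP 2002 = 7596.1 / 1.100 = 6905.55.
Real GDP 2008 = 10361.6 / 1.680 = 6167.62.
Real growth = 6167.62 / 6905.55 − 1 = -0.1069.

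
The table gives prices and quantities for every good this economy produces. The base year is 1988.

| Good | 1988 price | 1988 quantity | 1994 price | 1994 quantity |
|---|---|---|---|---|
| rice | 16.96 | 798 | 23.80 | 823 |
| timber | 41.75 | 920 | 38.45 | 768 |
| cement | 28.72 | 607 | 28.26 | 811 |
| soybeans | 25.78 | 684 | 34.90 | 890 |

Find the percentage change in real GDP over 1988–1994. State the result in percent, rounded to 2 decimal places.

6.03%

Real GDP 1988 = Nominal GDP 1988 = 16.96·798 + 41.75·920 + 28.72·607 + 25.78·684 = 87010.64.
Real GDP 1994 (at 1988 prices) = 16.96·823 + 41.75·768 + 28.72·811 + 25.78·890 = 92258.20.
Real growth = 92258.20/87010.64 − 1 = 0.0603.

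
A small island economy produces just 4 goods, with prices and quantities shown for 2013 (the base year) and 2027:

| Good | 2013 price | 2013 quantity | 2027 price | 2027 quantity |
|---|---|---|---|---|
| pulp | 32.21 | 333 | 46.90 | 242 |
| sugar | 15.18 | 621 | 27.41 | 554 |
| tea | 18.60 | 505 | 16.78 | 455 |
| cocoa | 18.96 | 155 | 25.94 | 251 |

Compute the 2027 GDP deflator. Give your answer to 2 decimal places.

138.25

Nominal GDP 2027 = 46.90·242 + 27.41·554 + 16.78·455 + 25.94·251 = 40680.78.
Real GDP 2027 (at 2013 prices) = 32.21·242 + 15.18·554 + 18.60·455 + 18.96·251 = 29426.50.
Deflator = Nominal/Real × 100 = 40680.78/29426.50 × 100 = 138.245.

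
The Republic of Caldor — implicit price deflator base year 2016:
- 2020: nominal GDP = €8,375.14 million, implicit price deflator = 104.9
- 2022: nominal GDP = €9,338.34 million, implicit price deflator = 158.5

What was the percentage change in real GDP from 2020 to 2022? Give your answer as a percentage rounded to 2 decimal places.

-26.21%

Real GDP 2020 = 8375.14 / 1.049 = 7983.93.
Real GDP 2022 = 9338.34 / 1.585 = 5891.70.
Real growth = 5891.70 / 7983.93 − 1 = -0.2621.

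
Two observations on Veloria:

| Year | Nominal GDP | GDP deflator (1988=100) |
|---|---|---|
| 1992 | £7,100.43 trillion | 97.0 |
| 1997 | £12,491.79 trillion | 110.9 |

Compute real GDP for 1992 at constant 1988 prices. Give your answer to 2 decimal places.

£7,320.03 trillion

Real GDP = Nominal / (GDP deflator/100) = 7100.43 / 0.970 = 7320.03.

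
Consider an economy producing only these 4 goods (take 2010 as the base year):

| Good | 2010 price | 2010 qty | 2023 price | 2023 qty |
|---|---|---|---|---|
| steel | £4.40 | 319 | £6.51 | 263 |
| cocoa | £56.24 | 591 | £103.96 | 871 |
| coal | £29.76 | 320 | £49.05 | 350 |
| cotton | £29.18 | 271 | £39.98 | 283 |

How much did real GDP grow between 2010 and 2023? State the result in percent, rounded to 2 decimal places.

Real GDP 2010 = Nominal GDP 2010 = 4.40·319 + 56.24·591 + 29.76·320 + 29.18·271 = 52072.42.
Real GDP 2023 (at 2010 prices) = 4.40·263 + 56.24·871 + 29.76·350 + 29.18·283 = 68816.18.
Real growth = 68816.18/52072.42 − 1 = 0.3215.

32.15%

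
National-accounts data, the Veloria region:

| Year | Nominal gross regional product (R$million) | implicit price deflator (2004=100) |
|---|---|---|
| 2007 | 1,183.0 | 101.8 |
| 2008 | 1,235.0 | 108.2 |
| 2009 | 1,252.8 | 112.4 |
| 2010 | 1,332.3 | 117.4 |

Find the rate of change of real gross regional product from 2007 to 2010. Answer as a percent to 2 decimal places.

-2.34%

Real gross regional product 2007 = 1183.0/1.018 = 1162.08.
Real gross regional product 2010 = 1332.3/1.174 = 1134.84.
Change = 1134.84/1162.08 − 1 = -0.0234.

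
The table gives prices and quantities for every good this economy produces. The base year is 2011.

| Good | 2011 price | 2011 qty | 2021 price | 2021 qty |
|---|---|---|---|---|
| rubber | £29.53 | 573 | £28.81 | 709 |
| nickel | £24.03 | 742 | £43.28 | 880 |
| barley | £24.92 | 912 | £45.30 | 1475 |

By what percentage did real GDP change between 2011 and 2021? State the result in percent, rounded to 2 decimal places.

37.17%

Real GDP 2011 = Nominal GDP 2011 = 29.53·573 + 24.03·742 + 24.92·912 = 57477.99.
Real GDP 2021 (at 2011 prices) = 29.53·709 + 24.03·880 + 24.92·1475 = 78840.17.
Real growth = 78840.17/57477.99 − 1 = 0.3717.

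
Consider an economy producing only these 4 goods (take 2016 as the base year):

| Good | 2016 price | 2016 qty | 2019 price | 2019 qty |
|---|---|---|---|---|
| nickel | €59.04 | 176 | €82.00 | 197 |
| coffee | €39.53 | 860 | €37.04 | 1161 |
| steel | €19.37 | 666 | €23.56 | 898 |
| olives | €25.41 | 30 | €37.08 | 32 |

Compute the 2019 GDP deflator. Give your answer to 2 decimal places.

107.62

Nominal GDP 2019 = 82.00·197 + 37.04·1161 + 23.56·898 + 37.08·32 = 81500.88.
Real GDP 2019 (at 2016 prices) = 59.04·197 + 39.53·1161 + 19.37·898 + 25.41·32 = 75732.59.
Deflator = Nominal/Real × 100 = 81500.88/75732.59 × 100 = 107.617.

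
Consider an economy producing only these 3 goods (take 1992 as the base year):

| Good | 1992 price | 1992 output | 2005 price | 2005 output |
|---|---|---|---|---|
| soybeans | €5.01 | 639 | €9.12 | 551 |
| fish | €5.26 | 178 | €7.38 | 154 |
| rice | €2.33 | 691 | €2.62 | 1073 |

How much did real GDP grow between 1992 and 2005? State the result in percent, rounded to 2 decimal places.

Real GDP 1992 = Nominal GDP 1992 = 5.01·639 + 5.26·178 + 2.33·691 = 5747.70.
Real GDP 2005 (at 1992 prices) = 5.01·551 + 5.26·154 + 2.33·1073 = 6070.64.
Real growth = 6070.64/5747.70 − 1 = 0.0562.

5.62%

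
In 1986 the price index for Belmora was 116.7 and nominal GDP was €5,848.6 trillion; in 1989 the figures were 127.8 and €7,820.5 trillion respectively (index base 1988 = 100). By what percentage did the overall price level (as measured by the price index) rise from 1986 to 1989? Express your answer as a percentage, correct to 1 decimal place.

9.5%

Price-level change = 127.8 / 116.7 − 1 = 0.0951.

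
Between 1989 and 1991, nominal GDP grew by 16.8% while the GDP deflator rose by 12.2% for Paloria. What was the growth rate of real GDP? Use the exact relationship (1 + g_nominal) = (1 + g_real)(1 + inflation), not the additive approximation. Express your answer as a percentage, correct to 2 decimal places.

4.10%

(1 + g_nom) = (1 + g_real)(1 + π), so g_real = 1.1680 / 1.1220 − 1 = 0.04100.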